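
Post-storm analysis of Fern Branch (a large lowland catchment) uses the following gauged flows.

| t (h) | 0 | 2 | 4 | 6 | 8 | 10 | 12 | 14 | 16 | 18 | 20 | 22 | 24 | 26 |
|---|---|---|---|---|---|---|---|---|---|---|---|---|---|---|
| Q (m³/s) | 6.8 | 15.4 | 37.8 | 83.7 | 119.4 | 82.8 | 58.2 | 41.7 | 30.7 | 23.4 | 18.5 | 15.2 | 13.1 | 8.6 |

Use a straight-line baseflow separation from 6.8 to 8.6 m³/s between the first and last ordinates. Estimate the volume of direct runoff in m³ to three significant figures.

V ≈ 3.22 × 10^6 m³

Direct-runoff ordinates (Q − Q_b): 0.00, 8.46, 30.72, 76.48, 112.05, 75.31, 50.57, 33.93, 22.79, 15.35, 10.32, 6.88, 4.64, 0.00 m³/s.
ΣQ_DR = 447.5 m³/s.
With Δt = 2 h = 7200 s, V = ΣQ_DR · Δt = 447.5 × 7200 = 3.22 × 10^6 m³.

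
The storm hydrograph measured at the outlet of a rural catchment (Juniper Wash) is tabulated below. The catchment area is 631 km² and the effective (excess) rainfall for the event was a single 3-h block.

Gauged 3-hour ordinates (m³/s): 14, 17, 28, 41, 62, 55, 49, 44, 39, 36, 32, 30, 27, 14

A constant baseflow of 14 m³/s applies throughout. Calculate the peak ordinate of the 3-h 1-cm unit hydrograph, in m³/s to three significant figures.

U_p ≈ 96.0 m³/s

Direct runoff: 0.0, 3.0, 14.0, 27.0, 48.0, 41.0, 35.0, 30.0, 25.0, 22.0, 18.0, 16.0, 13.0, 0.0 m³/s; ΣQ_DR = 292.0 m³/s, peak = 48.0 m³/s.
Runoff depth d = ΣQ_DR·Δt / A = 292.0 × 10800 / (631 km²) = 4.998 mm.
The 1-cm UH is the DRH scaled by (10 mm)/d, so U_p = 48.0 × 10/4.998 = 96.0 m³/s.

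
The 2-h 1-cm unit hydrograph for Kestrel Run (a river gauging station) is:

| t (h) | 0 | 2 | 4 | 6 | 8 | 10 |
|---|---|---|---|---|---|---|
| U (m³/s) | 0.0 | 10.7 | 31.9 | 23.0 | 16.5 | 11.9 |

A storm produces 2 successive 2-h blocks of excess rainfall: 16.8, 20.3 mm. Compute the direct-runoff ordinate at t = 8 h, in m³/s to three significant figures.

By discrete convolution, Q_j = Σ (P_i / 10 mm) · U_{j−i}.
At t = 8 h (j=4): Q = (16.8/10)·16.5 + (20.3/10)·23.0 = 74.4 m³/s.

Q ≈ 74.4 m³/s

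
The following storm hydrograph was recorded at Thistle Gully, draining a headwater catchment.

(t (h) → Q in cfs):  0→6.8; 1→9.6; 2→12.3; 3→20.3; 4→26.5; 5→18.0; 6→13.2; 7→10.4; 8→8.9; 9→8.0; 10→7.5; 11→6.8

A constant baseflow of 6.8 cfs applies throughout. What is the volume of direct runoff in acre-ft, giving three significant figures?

V ≈ 5.51 acre-ft

Direct-runoff ordinates (Q − Q_b): 0.0, 2.8, 5.5, 13.5, 19.7, 11.2, 6.4, 3.6, 2.1, 1.2, 0.7, 0.0 cfs.
ΣQ_DR = 66.70 cfs.
With Δt = 1 h = 3600 s, V = ΣQ_DR · Δt = 66.70 × 3600 = 2.40 × 10^5 ft³ = 5.51 acre-ft.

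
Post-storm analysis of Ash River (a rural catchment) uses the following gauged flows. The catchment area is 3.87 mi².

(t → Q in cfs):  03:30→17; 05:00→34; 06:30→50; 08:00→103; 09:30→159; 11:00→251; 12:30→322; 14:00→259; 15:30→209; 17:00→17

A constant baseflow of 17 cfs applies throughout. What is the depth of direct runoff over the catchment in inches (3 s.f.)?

Direct runoff: 0.0, 17.0, 33.0, 86.0, 142.0, 234.0, 305.0, 242.0, 192.0, 0.0 cfs; ΣQ_DR = 1251 cfs.
V = ΣQ_DR · Δt = 1251 × 5400 s = 6.755 × 10^6 ft³.
Over A = 3.87 mi², depth = V / A = 0.751 in.

d ≈ 0.751 in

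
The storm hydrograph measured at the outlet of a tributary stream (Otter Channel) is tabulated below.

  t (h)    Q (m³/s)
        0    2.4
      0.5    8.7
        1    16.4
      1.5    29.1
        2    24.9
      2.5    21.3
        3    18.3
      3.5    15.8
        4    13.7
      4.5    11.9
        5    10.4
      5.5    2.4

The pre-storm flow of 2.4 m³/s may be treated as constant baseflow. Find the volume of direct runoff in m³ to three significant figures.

V ≈ 2.64 × 10^5 m³

Direct-runoff ordinates (Q − Q_b): 0.0, 6.3, 14.0, 26.7, 22.5, 18.9, 15.9, 13.4, 11.3, 9.5, 8.0, 0.0 m³/s.
ΣQ_DR = 146.5 m³/s.
With Δt = 0.5 h = 1800 s, V = ΣQ_DR · Δt = 146.5 × 1800 = 2.64 × 10^5 m³.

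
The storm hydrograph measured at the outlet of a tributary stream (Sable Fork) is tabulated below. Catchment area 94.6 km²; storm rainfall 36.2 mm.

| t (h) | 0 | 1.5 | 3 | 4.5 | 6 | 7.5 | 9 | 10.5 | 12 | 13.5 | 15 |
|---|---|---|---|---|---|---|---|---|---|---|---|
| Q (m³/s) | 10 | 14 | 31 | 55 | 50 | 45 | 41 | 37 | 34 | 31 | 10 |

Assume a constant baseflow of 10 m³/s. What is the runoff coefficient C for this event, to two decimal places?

C ≈ 0.39

ΣQ_DR = 248.0 m³/s; V = ΣQ_DR·Δt = 1.339 × 10^6 m³.
Runoff depth d = V / A = 14.16 mm.
C = d / P = 14.16 / 36.2 = 0.39.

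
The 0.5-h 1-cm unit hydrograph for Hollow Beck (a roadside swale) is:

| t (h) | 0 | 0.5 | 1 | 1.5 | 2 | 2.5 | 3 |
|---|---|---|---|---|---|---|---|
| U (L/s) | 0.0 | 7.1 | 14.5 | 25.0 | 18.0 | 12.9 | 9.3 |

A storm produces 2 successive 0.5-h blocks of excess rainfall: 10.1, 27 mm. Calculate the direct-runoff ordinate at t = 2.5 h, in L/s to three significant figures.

Q ≈ 61.6 L/s

By discrete convolution, Q_j = Σ (P_i / 10 mm) · U_{j−i}.
At t = 2.5 h (j=5): Q = (10.1/10)·12.9 + (27/10)·18.0 = 61.6 L/s.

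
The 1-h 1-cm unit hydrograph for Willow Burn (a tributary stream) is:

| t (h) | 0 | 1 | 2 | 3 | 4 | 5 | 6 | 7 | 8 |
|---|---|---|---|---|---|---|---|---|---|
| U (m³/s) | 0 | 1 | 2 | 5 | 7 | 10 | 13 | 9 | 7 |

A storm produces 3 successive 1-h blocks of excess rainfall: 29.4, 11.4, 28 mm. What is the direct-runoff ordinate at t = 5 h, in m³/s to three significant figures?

By discrete convolution, Q_j = Σ (P_i / 10 mm) · U_{j−i}.
At t = 5 h (j=5): Q = (29.4/10)·10 + (11.4/10)·7 + (28/10)·5 = 51.4 m³/s.

Q ≈ 51.4 m³/s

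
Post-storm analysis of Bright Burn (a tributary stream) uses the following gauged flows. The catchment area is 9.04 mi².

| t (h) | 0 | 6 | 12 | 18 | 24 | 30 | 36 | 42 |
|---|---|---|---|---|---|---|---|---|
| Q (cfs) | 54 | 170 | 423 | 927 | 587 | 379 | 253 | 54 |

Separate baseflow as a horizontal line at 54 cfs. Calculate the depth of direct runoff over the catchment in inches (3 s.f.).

d ≈ 2.48 in

Direct runoff: 0.0, 116.0, 369.0, 873.0, 533.0, 325.0, 199.0, 0.0 cfs; ΣQ_DR = 2415 cfs.
V = ΣQ_DR · Δt = 2415 × 21600 s = 5.216 × 10^7 ft³.
Over A = 9.04 mi², depth = V / A = 2.48 in.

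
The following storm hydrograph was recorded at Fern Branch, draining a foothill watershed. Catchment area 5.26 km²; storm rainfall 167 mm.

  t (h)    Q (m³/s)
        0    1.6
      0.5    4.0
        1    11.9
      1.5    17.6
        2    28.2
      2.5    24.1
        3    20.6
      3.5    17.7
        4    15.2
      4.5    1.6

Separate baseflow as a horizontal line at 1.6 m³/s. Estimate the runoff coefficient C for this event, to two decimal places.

ΣQ_DR = 126.5 m³/s; V = ΣQ_DR·Δt = 2.277 × 10^5 m³.
Runoff depth d = V / A = 43.29 mm.
C = d / P = 43.29 / 167 = 0.26.

C ≈ 0.26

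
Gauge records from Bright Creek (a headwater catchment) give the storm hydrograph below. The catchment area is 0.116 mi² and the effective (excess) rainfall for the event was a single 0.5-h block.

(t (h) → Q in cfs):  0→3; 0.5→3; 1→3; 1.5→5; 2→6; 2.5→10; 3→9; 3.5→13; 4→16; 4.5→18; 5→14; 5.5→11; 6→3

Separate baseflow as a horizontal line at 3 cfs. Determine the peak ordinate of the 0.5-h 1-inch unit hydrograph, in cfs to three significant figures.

Direct runoff: 0.0, 0.0, 0.0, 2.0, 3.0, 7.0, 6.0, 10.0, 13.0, 15.0, 11.0, 8.0, 0.0 cfs; ΣQ_DR = 75.00 cfs, peak = 15.0 cfs.
Runoff depth d = ΣQ_DR·Δt / A = 75.00 × 1800 / (0.116 mi²) = 0.5009 in.
The 1-inch UH is the DRH scaled by (1 in)/d, so U_p = 15.0 × 1/0.5009 = 29.9 cfs.

U_p ≈ 29.9 cfs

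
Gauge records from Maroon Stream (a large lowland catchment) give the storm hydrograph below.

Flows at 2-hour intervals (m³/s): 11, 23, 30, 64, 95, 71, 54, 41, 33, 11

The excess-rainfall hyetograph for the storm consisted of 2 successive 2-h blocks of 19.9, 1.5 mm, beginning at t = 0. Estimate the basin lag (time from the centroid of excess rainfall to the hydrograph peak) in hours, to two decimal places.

Centroid of excess rainfall: t_c = Σ P_i·t̄_i / ΣP_i = 1.1402 h (block centres at 1, 3 h).
Hydrograph peak occurs at t = 8 h, so basin lag t_L = 8 − 1.1402 = 6.86 h.

t_L ≈ 6.86 h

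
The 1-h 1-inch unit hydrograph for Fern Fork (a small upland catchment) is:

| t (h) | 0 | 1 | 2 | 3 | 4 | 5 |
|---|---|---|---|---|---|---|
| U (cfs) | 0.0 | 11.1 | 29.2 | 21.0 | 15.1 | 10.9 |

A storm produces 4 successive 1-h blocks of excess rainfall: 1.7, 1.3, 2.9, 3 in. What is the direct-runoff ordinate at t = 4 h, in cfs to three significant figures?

By discrete convolution, Q_j = Σ (P_i / 1 in) · U_{j−i}.
At t = 4 h (j=4): Q = (1.7/1)·15.1 + (1.3/1)·21.0 + (2.9/1)·29.2 + (3/1)·11.1 = 171 cfs.

Q ≈ 171 cfs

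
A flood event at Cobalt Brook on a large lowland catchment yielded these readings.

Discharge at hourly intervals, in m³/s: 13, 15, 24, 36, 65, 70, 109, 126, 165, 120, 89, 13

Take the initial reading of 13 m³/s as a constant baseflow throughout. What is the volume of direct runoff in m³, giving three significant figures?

Direct-runoff ordinates (Q − Q_b): 0.0, 2.0, 11.0, 23.0, 52.0, 57.0, 96.0, 113.0, 152.0, 107.0, 76.0, 0.0 m³/s.
ΣQ_DR = 689.0 m³/s.
With Δt = 1 h = 3600 s, V = ΣQ_DR · Δt = 689.0 × 3600 = 2.48 × 10^6 m³.

V ≈ 2.48 × 10^6 m³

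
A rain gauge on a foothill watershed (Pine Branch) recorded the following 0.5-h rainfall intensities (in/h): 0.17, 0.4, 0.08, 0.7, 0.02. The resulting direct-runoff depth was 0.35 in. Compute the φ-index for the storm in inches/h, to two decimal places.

Only the 2 blocks with intensity above φ contribute runoff: 0.4, 0.7 in/h.
Σ(I−φ)·Δt = d  ⇒  (0.4+0.7 − 2φ)·0.5 = 0.35
φ = (1.100 − 0.35/0.5) / 2 = 0.20 in/h.

φ ≈ 0.20 in/h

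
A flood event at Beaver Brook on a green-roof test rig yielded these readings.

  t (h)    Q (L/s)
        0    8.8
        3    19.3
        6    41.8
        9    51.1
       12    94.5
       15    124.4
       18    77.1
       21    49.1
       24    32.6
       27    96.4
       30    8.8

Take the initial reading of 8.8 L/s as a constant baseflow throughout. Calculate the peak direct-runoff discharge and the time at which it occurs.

Q_p = 115.6 L/s at t = 15 h

Subtracting baseflow gives direct-runoff ordinates: 0.0, 10.5, 33.0, 42.3, 85.7, 115.6, 68.3, 40.3, 23.8, 87.6, 0.0 L/s.
The maximum is 115.6 L/s, occurring at the reading for t = 15 h.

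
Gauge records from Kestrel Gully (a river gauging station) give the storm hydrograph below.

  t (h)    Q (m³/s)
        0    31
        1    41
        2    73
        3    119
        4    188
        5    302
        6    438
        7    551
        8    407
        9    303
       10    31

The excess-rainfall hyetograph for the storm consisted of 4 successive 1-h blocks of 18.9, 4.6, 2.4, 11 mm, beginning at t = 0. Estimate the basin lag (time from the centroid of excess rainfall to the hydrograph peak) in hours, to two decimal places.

t_L ≈ 5.35 h

Centroid of excess rainfall: t_c = Σ P_i·t̄_i / ΣP_i = 1.6491 h (block centres at 0.5, 1.5, 2.5, 3.5 h).
Hydrograph peak occurs at t = 7 h, so basin lag t_L = 7 − 1.6491 = 5.35 h.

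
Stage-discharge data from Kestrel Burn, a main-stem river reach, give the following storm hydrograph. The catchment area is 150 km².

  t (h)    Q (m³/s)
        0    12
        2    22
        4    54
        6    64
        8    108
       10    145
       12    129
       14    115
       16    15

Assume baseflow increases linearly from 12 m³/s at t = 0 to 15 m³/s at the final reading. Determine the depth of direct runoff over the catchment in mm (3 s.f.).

Direct runoff: 0.00, 9.62, 41.25, 50.88, 94.50, 131.12, 114.75, 100.38, 0.00 m³/s; ΣQ_DR = 542.5 m³/s.
V = ΣQ_DR · Δt = 542.5 × 7200 s = 3.906 × 10^6 m³.
Over A = 150 km², depth = V / A = 26.0 mm.

d ≈ 26.0 mm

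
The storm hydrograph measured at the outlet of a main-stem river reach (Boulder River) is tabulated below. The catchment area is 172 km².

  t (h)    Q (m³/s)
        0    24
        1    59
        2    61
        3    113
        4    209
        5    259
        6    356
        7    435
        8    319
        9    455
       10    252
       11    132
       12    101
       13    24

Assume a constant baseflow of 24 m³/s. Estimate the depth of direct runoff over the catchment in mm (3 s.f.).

Direct runoff: 0.0, 35.0, 37.0, 89.0, 185.0, 235.0, 332.0, 411.0, 295.0, 431.0, 228.0, 108.0, 77.0, 0.0 m³/s; ΣQ_DR = 2463 m³/s.
V = ΣQ_DR · Δt = 2463 × 3600 s = 8.867 × 10^6 m³.
Over A = 172 km², depth = V / A = 51.6 mm.

d ≈ 51.6 mm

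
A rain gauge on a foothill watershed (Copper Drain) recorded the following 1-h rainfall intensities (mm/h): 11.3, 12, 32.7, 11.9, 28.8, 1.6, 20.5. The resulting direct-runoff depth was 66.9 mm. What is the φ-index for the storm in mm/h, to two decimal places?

φ ≈ 8.38 mm/h

Only the 6 blocks with intensity above φ contribute runoff: 11.3, 12, 32.7, 11.9, 28.8, 20.5 mm/h.
Σ(I−φ)·Δt = d  ⇒  (11.3+12+32.7+11.9+28.8+20.5 − 6φ)·1 = 66.9
φ = (117.2 − 66.9/1) / 6 = 8.38 mm/h.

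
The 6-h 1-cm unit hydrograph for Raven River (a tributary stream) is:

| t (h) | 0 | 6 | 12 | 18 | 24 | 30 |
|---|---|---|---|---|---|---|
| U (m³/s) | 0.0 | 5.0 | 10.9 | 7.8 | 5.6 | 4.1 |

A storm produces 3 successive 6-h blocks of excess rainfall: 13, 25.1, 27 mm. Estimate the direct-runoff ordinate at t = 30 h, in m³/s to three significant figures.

Q ≈ 40.4 m³/s

By discrete convolution, Q_j = Σ (P_i / 10 mm) · U_{j−i}.
At t = 30 h (j=5): Q = (13/10)·4.1 + (25.1/10)·5.6 + (27/10)·7.8 = 40.4 m³/s.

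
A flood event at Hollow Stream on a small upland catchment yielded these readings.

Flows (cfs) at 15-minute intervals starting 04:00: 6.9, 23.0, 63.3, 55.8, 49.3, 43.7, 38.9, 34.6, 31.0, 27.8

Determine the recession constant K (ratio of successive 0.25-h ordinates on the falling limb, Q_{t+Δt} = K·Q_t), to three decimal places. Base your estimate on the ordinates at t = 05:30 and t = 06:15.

K ≈ 0.894

Using the recession-limb readings at t = 05:30 and t = 06:15: Q falls from 38.9 to 27.8 cfs over 3 intervals.
K = (Q₂/Q₁)^(1/3) = (27.8/38.9)^(1/3) = 0.894.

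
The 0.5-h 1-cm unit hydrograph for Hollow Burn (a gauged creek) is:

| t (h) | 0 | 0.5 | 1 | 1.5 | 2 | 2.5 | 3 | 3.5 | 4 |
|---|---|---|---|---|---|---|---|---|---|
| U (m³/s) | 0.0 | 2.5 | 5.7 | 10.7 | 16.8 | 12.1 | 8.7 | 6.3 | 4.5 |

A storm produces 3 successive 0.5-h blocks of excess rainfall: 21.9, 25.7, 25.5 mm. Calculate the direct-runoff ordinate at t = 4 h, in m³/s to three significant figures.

Q ≈ 48.2 m³/s

By discrete convolution, Q_j = Σ (P_i / 10 mm) · U_{j−i}.
At t = 4 h (j=8): Q = (21.9/10)·4.5 + (25.7/10)·6.3 + (25.5/10)·8.7 = 48.2 m³/s.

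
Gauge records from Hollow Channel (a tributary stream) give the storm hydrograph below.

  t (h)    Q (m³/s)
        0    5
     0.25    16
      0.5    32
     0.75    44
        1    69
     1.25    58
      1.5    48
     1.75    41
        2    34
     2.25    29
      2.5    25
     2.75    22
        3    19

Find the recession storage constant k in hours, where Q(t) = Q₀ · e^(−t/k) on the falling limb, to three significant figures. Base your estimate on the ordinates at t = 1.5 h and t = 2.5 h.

k ≈ 1.53 h

On the falling limb, Q drops from 48 to 25 m³/s between t = 1.5 h and t = 2.5 h (Δt = 1 h).
k = −Δt / ln(Q₂/Q₁) = −1 / ln(25/48) = 1.53 h.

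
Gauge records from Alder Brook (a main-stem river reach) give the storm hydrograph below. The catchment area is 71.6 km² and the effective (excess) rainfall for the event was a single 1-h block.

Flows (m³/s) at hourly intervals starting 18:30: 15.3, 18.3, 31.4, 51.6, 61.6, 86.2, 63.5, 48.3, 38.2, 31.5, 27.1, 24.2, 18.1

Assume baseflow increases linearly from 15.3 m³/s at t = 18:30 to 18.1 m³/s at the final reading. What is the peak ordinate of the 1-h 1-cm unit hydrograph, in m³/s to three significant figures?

U_p ≈ 46.5 m³/s

Direct runoff: 0.00, 2.77, 15.63, 35.60, 45.37, 69.73, 46.80, 31.37, 21.03, 14.10, 9.47, 6.33, 0.00 m³/s; ΣQ_DR = 298.2 m³/s, peak = 69.73 m³/s.
Runoff depth d = ΣQ_DR·Δt / A = 298.2 × 3600 / (71.6 km²) = 14.99 mm.
The 1-cm UH is the DRH scaled by (10 mm)/d, so U_p = 69.73 × 10/14.99 = 46.5 m³/s.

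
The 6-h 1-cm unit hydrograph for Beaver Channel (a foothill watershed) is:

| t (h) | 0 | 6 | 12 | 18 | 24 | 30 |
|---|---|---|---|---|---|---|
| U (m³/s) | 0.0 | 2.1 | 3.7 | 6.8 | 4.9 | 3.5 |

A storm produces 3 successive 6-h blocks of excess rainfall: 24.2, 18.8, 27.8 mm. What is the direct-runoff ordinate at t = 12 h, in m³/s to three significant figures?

Q ≈ 12.9 m³/s

By discrete convolution, Q_j = Σ (P_i / 10 mm) · U_{j−i}.
At t = 12 h (j=2): Q = (24.2/10)·3.7 + (18.8/10)·2.1 + (27.8/10)·0.0 = 12.9 m³/s.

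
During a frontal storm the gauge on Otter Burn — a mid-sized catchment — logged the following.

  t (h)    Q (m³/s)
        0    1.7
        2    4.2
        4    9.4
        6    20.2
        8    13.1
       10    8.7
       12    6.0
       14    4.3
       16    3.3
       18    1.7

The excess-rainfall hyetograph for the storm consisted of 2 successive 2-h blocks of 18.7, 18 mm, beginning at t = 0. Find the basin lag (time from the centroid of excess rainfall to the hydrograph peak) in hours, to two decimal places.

Centroid of excess rainfall: t_c = Σ P_i·t̄_i / ΣP_i = 1.9809 h (block centres at 1, 3 h).
Hydrograph peak occurs at t = 6 h, so basin lag t_L = 6 − 1.9809 = 4.02 h.

t_L ≈ 4.02 h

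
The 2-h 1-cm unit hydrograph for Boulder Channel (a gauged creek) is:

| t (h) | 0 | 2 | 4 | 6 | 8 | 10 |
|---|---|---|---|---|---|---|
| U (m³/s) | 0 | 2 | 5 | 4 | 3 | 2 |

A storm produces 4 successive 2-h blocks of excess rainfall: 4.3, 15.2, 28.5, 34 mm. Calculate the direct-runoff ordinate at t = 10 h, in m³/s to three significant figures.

Q ≈ 33.8 m³/s

By discrete convolution, Q_j = Σ (P_i / 10 mm) · U_{j−i}.
At t = 10 h (j=5): Q = (4.3/10)·2 + (15.2/10)·3 + (28.5/10)·4 + (34/10)·5 = 33.8 m³/s.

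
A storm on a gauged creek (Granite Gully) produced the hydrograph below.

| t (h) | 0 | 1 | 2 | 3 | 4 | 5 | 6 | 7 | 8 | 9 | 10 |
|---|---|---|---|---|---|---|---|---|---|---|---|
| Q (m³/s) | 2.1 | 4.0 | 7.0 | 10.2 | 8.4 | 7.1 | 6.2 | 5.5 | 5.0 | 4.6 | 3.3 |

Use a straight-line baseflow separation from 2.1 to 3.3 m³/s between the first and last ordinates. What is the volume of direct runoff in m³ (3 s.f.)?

Direct-runoff ordinates (Q − Q_b): 0.00, 1.78, 4.66, 7.74, 5.82, 4.40, 3.38, 2.56, 1.94, 1.42, 0.00 m³/s.
ΣQ_DR = 33.70 m³/s.
With Δt = 1 h = 3600 s, V = ΣQ_DR · Δt = 33.70 × 3600 = 1.21 × 10^5 m³.

V ≈ 1.21 × 10^5 m³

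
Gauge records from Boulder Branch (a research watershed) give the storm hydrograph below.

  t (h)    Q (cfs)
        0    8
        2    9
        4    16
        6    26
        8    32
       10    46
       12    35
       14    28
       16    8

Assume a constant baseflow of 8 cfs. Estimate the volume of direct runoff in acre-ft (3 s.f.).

Direct-runoff ordinates (Q − Q_b): 0.0, 1.0, 8.0, 18.0, 24.0, 38.0, 27.0, 20.0, 0.0 cfs.
ΣQ_DR = 136.0 cfs.
With Δt = 2 h = 7200 s, V = ΣQ_DR · Δt = 136.0 × 7200 = 9.79 × 10^5 ft³ = 22.5 acre-ft.

V ≈ 22.5 acre-ft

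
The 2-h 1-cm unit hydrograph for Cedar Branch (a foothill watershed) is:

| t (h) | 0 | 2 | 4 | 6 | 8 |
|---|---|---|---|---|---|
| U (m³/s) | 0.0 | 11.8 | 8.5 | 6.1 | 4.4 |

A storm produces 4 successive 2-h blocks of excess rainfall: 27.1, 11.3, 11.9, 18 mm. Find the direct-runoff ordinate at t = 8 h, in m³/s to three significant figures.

Q ≈ 50.2 m³/s

By discrete convolution, Q_j = Σ (P_i / 10 mm) · U_{j−i}.
At t = 8 h (j=4): Q = (27.1/10)·4.4 + (11.3/10)·6.1 + (11.9/10)·8.5 + (18/10)·11.8 = 50.2 m³/s.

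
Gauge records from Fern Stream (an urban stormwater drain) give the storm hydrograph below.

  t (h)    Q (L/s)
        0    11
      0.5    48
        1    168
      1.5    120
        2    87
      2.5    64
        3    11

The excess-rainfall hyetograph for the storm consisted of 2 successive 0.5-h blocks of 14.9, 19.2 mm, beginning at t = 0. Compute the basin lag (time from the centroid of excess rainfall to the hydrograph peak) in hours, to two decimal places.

Centroid of excess rainfall: t_c = Σ P_i·t̄_i / ΣP_i = 0.5315 h (block centres at 0.25, 0.75 h).
Hydrograph peak occurs at t = 1 h, so basin lag t_L = 1 − 0.5315 = 0.47 h.

t_L ≈ 0.47 h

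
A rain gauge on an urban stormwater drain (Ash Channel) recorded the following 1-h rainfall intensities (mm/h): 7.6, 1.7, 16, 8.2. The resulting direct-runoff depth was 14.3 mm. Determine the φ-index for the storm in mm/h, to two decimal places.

Only the 3 blocks with intensity above φ contribute runoff: 7.6, 16, 8.2 mm/h.
Σ(I−φ)·Δt = d  ⇒  (7.6+16+8.2 − 3φ)·1 = 14.3
φ = (31.80 − 14.3/1) / 3 = 5.83 mm/h.

φ ≈ 5.83 mm/h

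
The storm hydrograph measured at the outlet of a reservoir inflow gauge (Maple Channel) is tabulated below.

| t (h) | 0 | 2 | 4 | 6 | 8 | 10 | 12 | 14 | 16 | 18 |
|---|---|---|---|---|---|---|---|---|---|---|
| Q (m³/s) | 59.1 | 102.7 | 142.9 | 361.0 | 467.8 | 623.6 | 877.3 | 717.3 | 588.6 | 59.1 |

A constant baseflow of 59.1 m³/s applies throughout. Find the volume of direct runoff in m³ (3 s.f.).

V ≈ 2.45 × 10^7 m³

Direct-runoff ordinates (Q − Q_b): 0.0, 43.6, 83.8, 301.9, 408.7, 564.5, 818.2, 658.2, 529.5, 0.0 m³/s.
ΣQ_DR = 3408 m³/s.
With Δt = 2 h = 7200 s, V = ΣQ_DR · Δt = 3408 × 7200 = 2.45 × 10^7 m³.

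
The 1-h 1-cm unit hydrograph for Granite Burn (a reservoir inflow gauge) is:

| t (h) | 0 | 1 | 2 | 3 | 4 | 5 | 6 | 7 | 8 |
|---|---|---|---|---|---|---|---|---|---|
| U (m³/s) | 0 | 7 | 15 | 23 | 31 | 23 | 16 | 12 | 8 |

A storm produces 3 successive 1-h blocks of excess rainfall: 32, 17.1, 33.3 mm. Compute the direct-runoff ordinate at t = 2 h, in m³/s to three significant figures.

By discrete convolution, Q_j = Σ (P_i / 10 mm) · U_{j−i}.
At t = 2 h (j=2): Q = (32/10)·15 + (17.1/10)·7 + (33.3/10)·0 = 60.0 m³/s.

Q ≈ 60.0 m³/s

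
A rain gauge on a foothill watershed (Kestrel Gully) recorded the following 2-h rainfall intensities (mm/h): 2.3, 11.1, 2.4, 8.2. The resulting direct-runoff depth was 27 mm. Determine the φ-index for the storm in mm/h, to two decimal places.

φ ≈ 2.90 mm/h

Only the 2 blocks with intensity above φ contribute runoff: 11.1, 8.2 mm/h.
Σ(I−φ)·Δt = d  ⇒  (11.1+8.2 − 2φ)·2 = 27
φ = (19.30 − 27/2) / 2 = 2.90 mm/h.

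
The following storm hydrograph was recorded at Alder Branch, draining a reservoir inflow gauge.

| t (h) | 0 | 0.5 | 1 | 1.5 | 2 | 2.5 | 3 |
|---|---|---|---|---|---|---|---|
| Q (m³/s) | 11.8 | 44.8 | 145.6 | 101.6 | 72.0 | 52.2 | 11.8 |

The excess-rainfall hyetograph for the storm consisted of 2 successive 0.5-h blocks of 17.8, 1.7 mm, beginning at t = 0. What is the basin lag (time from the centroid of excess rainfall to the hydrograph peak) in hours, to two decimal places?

Centroid of excess rainfall: t_c = Σ P_i·t̄_i / ΣP_i = 0.2936 h (block centres at 0.25, 0.75 h).
Hydrograph peak occurs at t = 1 h, so basin lag t_L = 1 − 0.2936 = 0.71 h.

t_L ≈ 0.71 h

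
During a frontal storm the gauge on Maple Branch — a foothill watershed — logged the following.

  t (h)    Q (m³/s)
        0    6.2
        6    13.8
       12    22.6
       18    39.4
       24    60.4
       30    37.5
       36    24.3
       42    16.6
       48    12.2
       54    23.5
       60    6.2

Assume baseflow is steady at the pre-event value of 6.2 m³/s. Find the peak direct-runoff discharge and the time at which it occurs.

Q_p = 54.2 m³/s at t = 24 h

Subtracting baseflow gives direct-runoff ordinates: 0.0, 7.6, 16.4, 33.2, 54.2, 31.3, 18.1, 10.4, 6.0, 17.3, 0.0 m³/s.
The maximum is 54.2 m³/s, occurring at the reading for t = 24 h.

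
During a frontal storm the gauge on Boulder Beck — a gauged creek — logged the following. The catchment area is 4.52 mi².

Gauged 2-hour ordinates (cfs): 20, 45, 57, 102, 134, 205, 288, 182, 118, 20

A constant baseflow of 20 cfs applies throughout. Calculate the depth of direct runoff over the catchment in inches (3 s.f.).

Direct runoff: 0.0, 25.0, 37.0, 82.0, 114.0, 185.0, 268.0, 162.0, 98.0, 0.0 cfs; ΣQ_DR = 971.0 cfs.
V = ΣQ_DR · Δt = 971.0 × 7200 s = 6.991 × 10^6 ft³.
Over A = 4.52 mi², depth = V / A = 0.666 in.

d ≈ 0.666 in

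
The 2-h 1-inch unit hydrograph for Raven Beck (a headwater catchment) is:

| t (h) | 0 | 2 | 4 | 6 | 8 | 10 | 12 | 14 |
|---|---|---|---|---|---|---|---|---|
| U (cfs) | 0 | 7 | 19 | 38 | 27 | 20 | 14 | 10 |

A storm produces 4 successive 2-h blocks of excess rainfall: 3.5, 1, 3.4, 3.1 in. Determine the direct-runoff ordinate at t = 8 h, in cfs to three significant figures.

By discrete convolution, Q_j = Σ (P_i / 1 in) · U_{j−i}.
At t = 8 h (j=4): Q = (3.5/1)·27 + (1/1)·38 + (3.4/1)·19 + (3.1/1)·7 = 219 cfs.

Q ≈ 219 cfs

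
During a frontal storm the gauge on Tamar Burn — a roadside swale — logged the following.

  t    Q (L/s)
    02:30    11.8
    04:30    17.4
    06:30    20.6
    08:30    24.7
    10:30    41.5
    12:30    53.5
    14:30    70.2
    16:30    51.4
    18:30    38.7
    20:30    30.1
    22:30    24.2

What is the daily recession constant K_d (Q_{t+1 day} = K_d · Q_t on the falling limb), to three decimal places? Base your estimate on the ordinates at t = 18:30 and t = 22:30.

K_d ≈ 0.060

Between t = 18:30 and t = 22:30 the flow falls from 38.7 to 24.2 L/s over 2×2 h = 4 h.
Per-interval ratio K = (24.2/38.7)^(1/2) = 0.7908; K_d = K^(24/2) = 0.060.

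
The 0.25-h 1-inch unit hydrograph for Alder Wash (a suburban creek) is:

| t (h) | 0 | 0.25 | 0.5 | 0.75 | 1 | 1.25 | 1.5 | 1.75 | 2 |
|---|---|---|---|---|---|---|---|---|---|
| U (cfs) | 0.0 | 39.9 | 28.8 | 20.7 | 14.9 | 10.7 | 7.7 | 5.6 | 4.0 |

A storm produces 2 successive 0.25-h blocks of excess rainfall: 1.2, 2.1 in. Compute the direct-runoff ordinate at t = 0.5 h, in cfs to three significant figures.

By discrete convolution, Q_j = Σ (P_i / 1 in) · U_{j−i}.
At t = 0.5 h (j=2): Q = (1.2/1)·28.8 + (2.1/1)·39.9 = 118 cfs.

Q ≈ 118 cfs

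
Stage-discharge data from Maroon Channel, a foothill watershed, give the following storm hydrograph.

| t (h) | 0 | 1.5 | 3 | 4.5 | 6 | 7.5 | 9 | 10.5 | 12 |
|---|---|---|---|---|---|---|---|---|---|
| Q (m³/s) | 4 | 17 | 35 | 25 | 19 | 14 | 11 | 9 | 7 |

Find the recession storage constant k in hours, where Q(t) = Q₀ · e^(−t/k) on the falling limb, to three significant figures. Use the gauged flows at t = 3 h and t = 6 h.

k ≈ 4.91 h

On the falling limb, Q drops from 35 to 19 m³/s between t = 3 h and t = 6 h (Δt = 3 h).
k = −Δt / ln(Q₂/Q₁) = −3 / ln(19/35) = 4.91 h.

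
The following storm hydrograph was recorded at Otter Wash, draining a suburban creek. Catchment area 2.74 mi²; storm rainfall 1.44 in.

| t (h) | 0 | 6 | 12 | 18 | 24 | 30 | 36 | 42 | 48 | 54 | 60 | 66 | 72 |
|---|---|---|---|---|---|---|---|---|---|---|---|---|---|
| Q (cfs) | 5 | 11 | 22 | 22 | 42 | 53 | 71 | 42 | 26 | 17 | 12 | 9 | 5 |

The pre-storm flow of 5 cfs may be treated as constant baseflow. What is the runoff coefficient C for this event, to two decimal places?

ΣQ_DR = 272.0 cfs; V = ΣQ_DR·Δt = 5.875 × 10^6 ft³.
Runoff depth d = V / A = 0.9230 in.
C = d / P = 0.9230 / 1.44 = 0.64.

C ≈ 0.64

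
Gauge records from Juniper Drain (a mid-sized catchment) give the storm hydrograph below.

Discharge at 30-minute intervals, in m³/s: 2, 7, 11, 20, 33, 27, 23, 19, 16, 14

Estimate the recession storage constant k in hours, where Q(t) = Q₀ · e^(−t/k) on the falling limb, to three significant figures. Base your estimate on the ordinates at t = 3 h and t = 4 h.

On the falling limb, Q drops from 23 to 16 m³/s between t = 3 h and t = 4 h (Δt = 1 h).
k = −Δt / ln(Q₂/Q₁) = −1 / ln(16/23) = 2.76 h.

k ≈ 2.76 h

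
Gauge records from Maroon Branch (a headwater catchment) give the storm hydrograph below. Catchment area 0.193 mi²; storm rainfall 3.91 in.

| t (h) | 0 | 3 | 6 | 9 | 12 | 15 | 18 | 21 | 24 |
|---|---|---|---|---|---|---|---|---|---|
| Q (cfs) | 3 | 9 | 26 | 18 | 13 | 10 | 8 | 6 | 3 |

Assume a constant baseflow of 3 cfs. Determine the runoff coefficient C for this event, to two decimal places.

ΣQ_DR = 69.00 cfs; V = ΣQ_DR·Δt = 7.452 × 10^5 ft³.
Runoff depth d = V / A = 1.662 in.
C = d / P = 1.662 / 3.91 = 0.43.

C ≈ 0.43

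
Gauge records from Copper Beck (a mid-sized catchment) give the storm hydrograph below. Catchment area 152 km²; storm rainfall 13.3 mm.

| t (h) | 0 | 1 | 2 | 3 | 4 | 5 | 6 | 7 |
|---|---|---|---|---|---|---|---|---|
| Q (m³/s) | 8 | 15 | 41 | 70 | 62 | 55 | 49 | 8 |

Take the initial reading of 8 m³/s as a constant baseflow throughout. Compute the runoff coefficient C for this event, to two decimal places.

C ≈ 0.43

ΣQ_DR = 244.0 m³/s; V = ΣQ_DR·Δt = 8.784 × 10^5 m³.
Runoff depth d = V / A = 5.779 mm.
C = d / P = 5.779 / 13.3 = 0.43.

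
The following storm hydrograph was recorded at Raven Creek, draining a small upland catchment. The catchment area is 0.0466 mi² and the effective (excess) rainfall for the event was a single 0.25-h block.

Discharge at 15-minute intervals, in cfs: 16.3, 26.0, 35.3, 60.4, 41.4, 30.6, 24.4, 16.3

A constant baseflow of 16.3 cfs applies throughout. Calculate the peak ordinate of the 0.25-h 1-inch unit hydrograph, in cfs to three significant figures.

Direct runoff: 0.0, 9.7, 19.0, 44.1, 25.1, 14.3, 8.1, 0.0 cfs; ΣQ_DR = 120.3 cfs, peak = 44.1 cfs.
Runoff depth d = ΣQ_DR·Δt / A = 120.3 × 900 / (0.0466 mi²) = 1.000 in.
The 1-inch UH is the DRH scaled by (1 in)/d, so U_p = 44.1 × 1/1.000 = 44.1 cfs.

U_p ≈ 44.1 cfs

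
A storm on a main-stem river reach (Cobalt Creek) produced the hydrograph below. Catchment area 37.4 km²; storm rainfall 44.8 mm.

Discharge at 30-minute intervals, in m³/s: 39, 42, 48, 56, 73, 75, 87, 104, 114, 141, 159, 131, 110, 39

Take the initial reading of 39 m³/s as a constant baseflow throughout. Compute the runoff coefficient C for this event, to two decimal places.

C ≈ 0.72

ΣQ_DR = 672.0 m³/s; V = ΣQ_DR·Δt = 1.210 × 10^6 m³.
Runoff depth d = V / A = 32.34 mm.
C = d / P = 32.34 / 44.8 = 0.72.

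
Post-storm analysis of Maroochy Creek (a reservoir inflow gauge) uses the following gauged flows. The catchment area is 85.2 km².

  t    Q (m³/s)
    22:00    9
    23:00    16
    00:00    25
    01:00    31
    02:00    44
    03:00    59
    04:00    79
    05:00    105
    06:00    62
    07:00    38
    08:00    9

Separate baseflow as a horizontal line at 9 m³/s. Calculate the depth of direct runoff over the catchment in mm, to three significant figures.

Direct runoff: 0.0, 7.0, 16.0, 22.0, 35.0, 50.0, 70.0, 96.0, 53.0, 29.0, 0.0 m³/s; ΣQ_DR = 378.0 m³/s.
V = ΣQ_DR · Δt = 378.0 × 3600 s = 1.361 × 10^6 m³.
Over A = 85.2 km², depth = V / A = 16.0 mm.

d ≈ 16.0 mm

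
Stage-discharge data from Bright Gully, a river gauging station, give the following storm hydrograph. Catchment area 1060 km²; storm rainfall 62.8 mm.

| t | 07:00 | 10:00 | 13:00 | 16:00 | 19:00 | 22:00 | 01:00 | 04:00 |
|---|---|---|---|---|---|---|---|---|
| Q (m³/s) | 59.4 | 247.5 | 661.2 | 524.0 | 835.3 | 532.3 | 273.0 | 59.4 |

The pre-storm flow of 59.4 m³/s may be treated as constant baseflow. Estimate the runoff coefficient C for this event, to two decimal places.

ΣQ_DR = 2717 m³/s; V = ΣQ_DR·Δt = 2.934 × 10^7 m³.
Runoff depth d = V / A = 27.68 mm.
C = d / P = 27.68 / 62.8 = 0.44.

C ≈ 0.44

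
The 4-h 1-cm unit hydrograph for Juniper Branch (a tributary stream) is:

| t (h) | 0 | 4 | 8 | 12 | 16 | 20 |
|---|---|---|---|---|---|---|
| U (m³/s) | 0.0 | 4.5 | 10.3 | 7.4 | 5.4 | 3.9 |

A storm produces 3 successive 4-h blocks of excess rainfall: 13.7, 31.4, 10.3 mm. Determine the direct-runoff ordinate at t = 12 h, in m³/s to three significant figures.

Q ≈ 47.1 m³/s

By discrete convolution, Q_j = Σ (P_i / 10 mm) · U_{j−i}.
At t = 12 h (j=3): Q = (13.7/10)·7.4 + (31.4/10)·10.3 + (10.3/10)·4.5 = 47.1 m³/s.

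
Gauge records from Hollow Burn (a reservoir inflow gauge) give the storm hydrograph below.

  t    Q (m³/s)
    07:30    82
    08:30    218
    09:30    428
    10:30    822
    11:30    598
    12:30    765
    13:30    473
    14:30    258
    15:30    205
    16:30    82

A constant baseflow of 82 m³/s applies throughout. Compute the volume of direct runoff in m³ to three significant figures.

V ≈ 1.12 × 10^7 m³

Direct-runoff ordinates (Q − Q_b): 0.0, 136.0, 346.0, 740.0, 516.0, 683.0, 391.0, 176.0, 123.0, 0.0 m³/s.
ΣQ_DR = 3111 m³/s.
With Δt = 1 h = 3600 s, V = ΣQ_DR · Δt = 3111 × 3600 = 1.12 × 10^7 m³.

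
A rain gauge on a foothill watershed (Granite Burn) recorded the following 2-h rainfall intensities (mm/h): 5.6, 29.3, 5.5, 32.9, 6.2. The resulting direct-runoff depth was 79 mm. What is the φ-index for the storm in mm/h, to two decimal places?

Only the 2 blocks with intensity above φ contribute runoff: 29.3, 32.9 mm/h.
Σ(I−φ)·Δt = d  ⇒  (29.3+32.9 − 2φ)·2 = 79
φ = (62.20 − 79/2) / 2 = 11.35 mm/h.

φ ≈ 11.35 mm/h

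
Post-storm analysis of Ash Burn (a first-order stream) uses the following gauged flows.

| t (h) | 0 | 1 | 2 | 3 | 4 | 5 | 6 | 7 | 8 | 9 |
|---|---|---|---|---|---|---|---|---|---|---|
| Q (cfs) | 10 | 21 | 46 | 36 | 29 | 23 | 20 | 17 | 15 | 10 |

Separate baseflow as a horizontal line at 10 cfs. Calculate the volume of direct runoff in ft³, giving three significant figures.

V ≈ 4.57 × 10^5 ft³

Direct-runoff ordinates (Q − Q_b): 0.0, 11.0, 36.0, 26.0, 19.0, 13.0, 10.0, 7.0, 5.0, 0.0 cfs.
ΣQ_DR = 127.0 cfs.
With Δt = 1 h = 3600 s, V = ΣQ_DR · Δt = 127.0 × 3600 = 4.57 × 10^5 ft³.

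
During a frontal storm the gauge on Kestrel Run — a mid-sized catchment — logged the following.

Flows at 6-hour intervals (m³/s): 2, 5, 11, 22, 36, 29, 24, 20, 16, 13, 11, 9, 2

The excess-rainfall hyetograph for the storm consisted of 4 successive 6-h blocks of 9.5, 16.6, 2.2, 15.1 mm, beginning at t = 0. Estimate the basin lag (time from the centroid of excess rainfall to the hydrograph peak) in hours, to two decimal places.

Centroid of excess rainfall: t_c = Σ P_i·t̄_i / ΣP_i = 12.1659 h (block centres at 3, 9, 15, 21 h).
Hydrograph peak occurs at t = 24 h, so basin lag t_L = 24 − 12.1659 = 11.83 h.

t_L ≈ 11.83 h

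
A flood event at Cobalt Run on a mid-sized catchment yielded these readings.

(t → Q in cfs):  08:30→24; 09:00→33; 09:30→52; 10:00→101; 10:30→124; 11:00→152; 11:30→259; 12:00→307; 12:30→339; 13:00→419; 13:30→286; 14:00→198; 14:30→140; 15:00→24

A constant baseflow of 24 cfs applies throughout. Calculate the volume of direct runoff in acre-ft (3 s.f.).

Direct-runoff ordinates (Q − Q_b): 0.0, 9.0, 28.0, 77.0, 100.0, 128.0, 235.0, 283.0, 315.0, 395.0, 262.0, 174.0, 116.0, 0.0 cfs.
ΣQ_DR = 2122 cfs.
With Δt = 0.5 h = 1800 s, V = ΣQ_DR · Δt = 2122 × 1800 = 3.82 × 10^6 ft³ = 87.7 acre-ft.

V ≈ 87.7 acre-ft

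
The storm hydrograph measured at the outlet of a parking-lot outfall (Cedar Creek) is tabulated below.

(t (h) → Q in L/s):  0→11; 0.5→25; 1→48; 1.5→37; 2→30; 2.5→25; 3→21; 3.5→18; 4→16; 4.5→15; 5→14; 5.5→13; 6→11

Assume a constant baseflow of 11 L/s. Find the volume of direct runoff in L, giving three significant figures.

Direct-runoff ordinates (Q − Q_b): 0.0, 14.0, 37.0, 26.0, 19.0, 14.0, 10.0, 7.0, 5.0, 4.0, 3.0, 2.0, 0.0 L/s.
ΣQ_DR = 141.0 L/s.
With Δt = 0.5 h = 1800 s, V = ΣQ_DR · Δt = 141.0 × 1800 = 2.54 × 10^5 L.

V ≈ 2.54 × 10^5 L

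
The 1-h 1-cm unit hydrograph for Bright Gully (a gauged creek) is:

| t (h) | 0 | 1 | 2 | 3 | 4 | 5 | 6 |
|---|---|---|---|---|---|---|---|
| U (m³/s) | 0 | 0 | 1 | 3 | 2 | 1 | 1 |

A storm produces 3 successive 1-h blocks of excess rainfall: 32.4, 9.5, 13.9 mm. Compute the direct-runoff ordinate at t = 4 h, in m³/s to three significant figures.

Q ≈ 10.7 m³/s

By discrete convolution, Q_j = Σ (P_i / 10 mm) · U_{j−i}.
At t = 4 h (j=4): Q = (32.4/10)·2 + (9.5/10)·3 + (13.9/10)·1 = 10.7 m³/s.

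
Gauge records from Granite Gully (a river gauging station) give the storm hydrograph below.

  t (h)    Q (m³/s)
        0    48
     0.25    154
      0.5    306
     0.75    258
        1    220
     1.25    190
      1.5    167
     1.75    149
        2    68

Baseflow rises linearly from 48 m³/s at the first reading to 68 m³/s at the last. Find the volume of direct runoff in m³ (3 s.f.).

V ≈ 9.34 × 10^5 m³

Direct-runoff ordinates (Q − Q_b): 0.00, 103.50, 253.00, 202.50, 162.00, 129.50, 104.00, 83.50, 0.00 m³/s.
ΣQ_DR = 1038 m³/s.
With Δt = 0.25 h = 900 s, V = ΣQ_DR · Δt = 1038 × 900 = 9.34 × 10^5 m³.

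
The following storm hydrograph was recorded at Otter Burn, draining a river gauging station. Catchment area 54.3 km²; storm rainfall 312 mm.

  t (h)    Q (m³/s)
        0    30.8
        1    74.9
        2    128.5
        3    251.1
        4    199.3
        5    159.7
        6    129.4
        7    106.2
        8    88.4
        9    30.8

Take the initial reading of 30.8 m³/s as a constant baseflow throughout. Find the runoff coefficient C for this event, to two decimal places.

C ≈ 0.19

ΣQ_DR = 891.1 m³/s; V = ΣQ_DR·Δt = 3.208 × 10^6 m³.
Runoff depth d = V / A = 59.08 mm.
C = d / P = 59.08 / 312 = 0.19.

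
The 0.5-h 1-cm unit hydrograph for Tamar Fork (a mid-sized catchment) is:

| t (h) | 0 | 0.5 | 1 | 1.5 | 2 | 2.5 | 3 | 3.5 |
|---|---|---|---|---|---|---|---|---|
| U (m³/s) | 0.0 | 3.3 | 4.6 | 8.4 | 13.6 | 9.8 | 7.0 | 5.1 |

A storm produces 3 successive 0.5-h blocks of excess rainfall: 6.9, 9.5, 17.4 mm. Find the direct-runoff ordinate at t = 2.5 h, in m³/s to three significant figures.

Q ≈ 34.3 m³/s

By discrete convolution, Q_j = Σ (P_i / 10 mm) · U_{j−i}.
At t = 2.5 h (j=5): Q = (6.9/10)·9.8 + (9.5/10)·13.6 + (17.4/10)·8.4 = 34.3 m³/s.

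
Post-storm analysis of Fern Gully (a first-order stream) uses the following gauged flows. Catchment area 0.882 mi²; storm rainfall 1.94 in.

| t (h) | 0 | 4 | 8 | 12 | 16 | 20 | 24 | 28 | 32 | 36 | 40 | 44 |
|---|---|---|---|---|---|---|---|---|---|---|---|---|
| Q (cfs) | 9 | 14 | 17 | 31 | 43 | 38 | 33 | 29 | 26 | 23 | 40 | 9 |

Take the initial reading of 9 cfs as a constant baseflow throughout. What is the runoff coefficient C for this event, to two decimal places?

C ≈ 0.74

ΣQ_DR = 204.0 cfs; V = ΣQ_DR·Δt = 2.938 × 10^6 ft³.
Runoff depth d = V / A = 1.434 in.
C = d / P = 1.434 / 1.94 = 0.74.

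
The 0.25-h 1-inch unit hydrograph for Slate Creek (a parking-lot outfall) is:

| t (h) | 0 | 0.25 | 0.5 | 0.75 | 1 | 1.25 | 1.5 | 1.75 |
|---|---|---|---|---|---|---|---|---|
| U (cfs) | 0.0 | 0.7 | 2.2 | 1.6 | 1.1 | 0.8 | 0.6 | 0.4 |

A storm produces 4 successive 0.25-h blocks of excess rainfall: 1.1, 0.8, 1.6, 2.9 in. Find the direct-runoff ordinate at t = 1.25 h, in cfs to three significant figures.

By discrete convolution, Q_j = Σ (P_i / 1 in) · U_{j−i}.
At t = 1.25 h (j=5): Q = (1.1/1)·0.8 + (0.8/1)·1.1 + (1.6/1)·1.6 + (2.9/1)·2.2 = 10.7 cfs.

Q ≈ 10.7 cfs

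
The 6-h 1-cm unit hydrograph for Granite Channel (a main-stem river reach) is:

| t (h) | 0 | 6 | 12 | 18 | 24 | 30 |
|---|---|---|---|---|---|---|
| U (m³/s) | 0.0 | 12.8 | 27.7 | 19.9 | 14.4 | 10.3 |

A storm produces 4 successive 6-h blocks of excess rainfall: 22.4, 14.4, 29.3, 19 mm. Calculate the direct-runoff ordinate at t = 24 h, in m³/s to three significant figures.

Q ≈ 166 m³/s

By discrete convolution, Q_j = Σ (P_i / 10 mm) · U_{j−i}.
At t = 24 h (j=4): Q = (22.4/10)·14.4 + (14.4/10)·19.9 + (29.3/10)·27.7 + (19/10)·12.8 = 166 m³/s.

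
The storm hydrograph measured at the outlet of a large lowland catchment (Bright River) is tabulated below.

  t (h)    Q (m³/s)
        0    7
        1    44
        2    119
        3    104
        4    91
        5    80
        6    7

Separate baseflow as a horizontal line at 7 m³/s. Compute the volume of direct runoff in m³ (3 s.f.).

V ≈ 1.45 × 10^6 m³

Direct-runoff ordinates (Q − Q_b): 0.0, 37.0, 112.0, 97.0, 84.0, 73.0, 0.0 m³/s.
ΣQ_DR = 403.0 m³/s.
With Δt = 1 h = 3600 s, V = ΣQ_DR · Δt = 403.0 × 3600 = 1.45 × 10^6 m³.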